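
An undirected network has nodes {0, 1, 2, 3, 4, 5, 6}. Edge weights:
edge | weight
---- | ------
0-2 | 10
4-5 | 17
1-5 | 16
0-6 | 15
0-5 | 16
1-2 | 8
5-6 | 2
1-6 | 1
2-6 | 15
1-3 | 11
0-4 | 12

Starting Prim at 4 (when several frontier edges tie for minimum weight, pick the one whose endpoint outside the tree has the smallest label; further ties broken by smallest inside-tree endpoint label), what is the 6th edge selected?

1-3

Prim's algorithm from 4:
Step 1: cheapest edge leaving the tree is 0-4 (12); add 0.
Step 2: cheapest edge leaving the tree is 0-2 (10); add 2.
Step 3: cheapest edge leaving the tree is 1-2 (8); add 1.
Step 4: cheapest edge leaving the tree is 1-6 (1); add 6.
Step 5: cheapest edge leaving the tree is 5-6 (2); add 5.
Step 6: cheapest edge leaving the tree is 1-3 (11); add 3.
The 6th edge added is 1-3.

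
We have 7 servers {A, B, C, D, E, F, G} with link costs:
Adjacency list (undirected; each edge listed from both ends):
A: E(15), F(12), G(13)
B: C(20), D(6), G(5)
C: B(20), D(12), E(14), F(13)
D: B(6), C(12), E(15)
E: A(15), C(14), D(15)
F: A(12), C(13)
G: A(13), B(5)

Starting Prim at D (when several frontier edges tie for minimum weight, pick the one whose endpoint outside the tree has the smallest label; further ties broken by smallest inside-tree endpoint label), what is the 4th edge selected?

Prim's algorithm from D:
Step 1: frontier [B—D 6, C—D 12, D—E 15] → take B—D (6); add B.
Step 2: frontier [B—G 5, B—C 20, C—D 12, D—E 15] → take B—G (5); add G.
Step 3: frontier [B—C 20, C—D 12, D—E 15, A—G 13] → take C—D (12); add C.
Step 4: frontier [C—F 13, C—E 14, D—E 15, A—G 13] → take A—G (13); add A.
Step 5: frontier [A—F 12, A—E 15, C—F 13, C—E 14, D—E 15] → take A—F (12); add F.
Step 6: frontier [A—E 15, C—E 14, D—E 15] → take C—E (14); add E.
The 4th edge added is A—G.

A-G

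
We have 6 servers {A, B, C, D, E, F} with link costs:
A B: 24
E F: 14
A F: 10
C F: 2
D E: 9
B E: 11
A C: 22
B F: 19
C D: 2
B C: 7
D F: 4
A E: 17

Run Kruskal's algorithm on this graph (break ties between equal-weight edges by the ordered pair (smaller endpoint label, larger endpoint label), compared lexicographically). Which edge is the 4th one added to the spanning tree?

D-E

Sort edges by weight, then run Kruskal:
C D (2): add — endpoints in different components.
C F (2): add — endpoints in different components.
D F (4): skip — D and F already connected.
B C (7): add — endpoints in different components.
D E (9): add — endpoints in different components.
A F (10): add — endpoints in different components.
The 4th edge added is D E.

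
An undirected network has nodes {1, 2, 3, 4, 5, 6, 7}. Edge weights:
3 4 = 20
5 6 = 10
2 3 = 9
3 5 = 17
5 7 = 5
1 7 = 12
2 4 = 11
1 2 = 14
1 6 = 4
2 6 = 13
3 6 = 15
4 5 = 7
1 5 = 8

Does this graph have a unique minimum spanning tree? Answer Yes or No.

Yes

Kruskal: consider edges lightest-first.
1 6 (4): add. Components now {1,6} {2} {3} {4} {5} {7}
5 7 (5): add. Components now {1,6} {2} {3} {4} {5,7}
4 5 (7): add. Components now {1,6} {2} {3} {4,5,7}
1 5 (8): add. Components now {1,4,5,6,7} {2} {3}
2 3 (9): add. Components now {1,4,5,6,7} {2,3}
5 6 (10): skip — 5 and 6 already connected.
2 4 (11): add. Components now {1,2,3,4,5,6,7}
Every non-tree edge has weight strictly greater than the heaviest edge on the tree path between its endpoints, so the MST is unique.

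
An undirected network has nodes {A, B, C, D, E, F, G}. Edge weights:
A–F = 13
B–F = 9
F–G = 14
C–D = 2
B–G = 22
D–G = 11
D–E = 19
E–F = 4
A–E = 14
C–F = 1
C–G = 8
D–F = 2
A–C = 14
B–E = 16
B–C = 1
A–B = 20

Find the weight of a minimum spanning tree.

Prim's algorithm from F:
Step 1: cheapest edge leaving the tree is C–F (1); add C.
Step 2: cheapest edge leaving the tree is B–C (1); add B.
Step 3: cheapest edge leaving the tree is C–D (2); add D.
Step 4: cheapest edge leaving the tree is E–F (4); add E.
Step 5: cheapest edge leaving the tree is C–G (8); add G.
Step 6: cheapest edge leaving the tree is A–F (13); add A.
MST edges: C–F, B–C, C–D, E–F, C–G, A–F; total weight 1+1+2+4+8+13 = 29.

29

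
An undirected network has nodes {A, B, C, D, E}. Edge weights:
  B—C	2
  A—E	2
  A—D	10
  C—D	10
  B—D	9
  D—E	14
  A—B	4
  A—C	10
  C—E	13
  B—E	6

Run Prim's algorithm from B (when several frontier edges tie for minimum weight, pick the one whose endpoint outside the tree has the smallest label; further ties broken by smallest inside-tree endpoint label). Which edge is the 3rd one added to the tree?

Prim, starting at B.
Step 1: frontier [B—C 2, A—B 4, B—E 6, B—D 9] → take B—C (2); add C.
Step 2: frontier [A—B 4, B—E 6, B—D 9, A—C 10, C—D 10, C—E 13] → take A—B (4); add A.
Step 3: frontier [A—E 2, A—D 10, B—E 6, B—D 9, C—D 10, C—E 13] → take A—E (2); add E.
Step 4: frontier [A—D 10, B—D 9, C—D 10, D—E 14] → take B—D (9); add D.
The 3rd edge added is A—E.

A-E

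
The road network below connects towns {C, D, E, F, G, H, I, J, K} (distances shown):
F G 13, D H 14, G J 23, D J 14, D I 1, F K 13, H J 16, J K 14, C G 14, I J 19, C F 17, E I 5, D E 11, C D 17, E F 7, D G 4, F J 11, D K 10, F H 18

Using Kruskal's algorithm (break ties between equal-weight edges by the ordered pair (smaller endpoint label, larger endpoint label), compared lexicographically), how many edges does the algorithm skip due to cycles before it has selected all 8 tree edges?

Sort edges by weight, then run Kruskal:
D I (1): add — endpoints in different components.
D G (4): add — endpoints in different components.
E I (5): add — endpoints in different components.
E F (7): add — endpoints in different components.
D K (10): add — endpoints in different components.
D E (11): skip — D and E already connected.
F J (11): add — endpoints in different components.
F G (13): skip — F and G already connected.
F K (13): skip — F and K already connected.
C G (14): add — endpoints in different components.
D H (14): add — endpoints in different components.
Edges rejected before the tree was complete: 3.

3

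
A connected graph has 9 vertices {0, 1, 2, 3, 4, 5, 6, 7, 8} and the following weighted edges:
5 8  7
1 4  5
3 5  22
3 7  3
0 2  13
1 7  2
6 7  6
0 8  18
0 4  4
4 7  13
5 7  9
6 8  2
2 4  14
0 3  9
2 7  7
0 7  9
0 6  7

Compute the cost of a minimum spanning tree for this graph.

Kruskal: consider edges lightest-first.
1 7 (2): add — endpoints in different components.
6 8 (2): add — endpoints in different components.
3 7 (3): add — endpoints in different components.
0 4 (4): add — endpoints in different components.
1 4 (5): add — endpoints in different components.
6 7 (6): add — endpoints in different components.
0 6 (7): skip — 0 and 6 already connected.
2 7 (7): add — endpoints in different components.
5 8 (7): add — endpoints in different components.
MST edges: 1 7, 6 8, 3 7, 0 4, 1 4, 6 7, 2 7, 5 8; total weight 2+2+3+4+5+6+7+7 = 36.

36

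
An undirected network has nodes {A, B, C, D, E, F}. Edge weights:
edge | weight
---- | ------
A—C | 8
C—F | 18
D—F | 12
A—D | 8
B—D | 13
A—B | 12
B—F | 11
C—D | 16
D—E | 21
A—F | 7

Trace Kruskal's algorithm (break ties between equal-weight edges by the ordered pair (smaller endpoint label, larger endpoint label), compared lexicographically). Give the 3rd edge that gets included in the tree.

Sort edges by weight, then run Kruskal:
A—F (7): add — endpoints in different components.
A—C (8): add — endpoints in different components.
A—D (8): add — endpoints in different components.
B—F (11): add — endpoints in different components.
A—B (12): skip — A and B already connected.
D—F (12): skip — D and F already connected.
B—D (13): skip — B and D already connected.
C—D (16): skip — C and D already connected.
C—F (18): skip — C and F already connected.
D—E (21): add — endpoints in different components.
The 3rd edge added is A—D.

A-D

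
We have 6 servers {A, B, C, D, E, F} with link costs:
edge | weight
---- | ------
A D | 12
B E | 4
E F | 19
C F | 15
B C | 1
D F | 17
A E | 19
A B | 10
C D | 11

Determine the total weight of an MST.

Sort edges by weight, then run Kruskal:
B C (1): add — endpoints in different components.
B E (4): add — endpoints in different components.
A B (10): add — endpoints in different components.
C D (11): add — endpoints in different components.
A D (12): skip — A and D already connected.
C F (15): add — endpoints in different components.
MST edges: B C, B E, A B, C D, C F; total weight 1+4+10+11+15 = 41.

41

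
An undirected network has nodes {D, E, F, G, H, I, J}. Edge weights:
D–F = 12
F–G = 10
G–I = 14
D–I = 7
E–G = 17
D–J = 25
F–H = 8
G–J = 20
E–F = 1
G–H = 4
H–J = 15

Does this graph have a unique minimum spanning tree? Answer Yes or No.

Kruskal: consider edges lightest-first.
E–F (1): add. Components now {D} {E,F} {G} {H} {I} {J}
G–H (4): add. Components now {D} {E,F} {G,H} {I} {J}
D–I (7): add. Components now {D,I} {E,F} {G,H} {J}
F–H (8): add. Components now {D,I} {E,F,G,H} {J}
F–G (10): skip — F and G already connected.
D–F (12): add. Components now {D,E,F,G,H,I} {J}
G–I (14): skip — G and I already connected.
H–J (15): add. Components now {D,E,F,G,H,I,J}
Every non-tree edge has weight strictly greater than the heaviest edge on the tree path between its endpoints, so the MST is unique.

Yes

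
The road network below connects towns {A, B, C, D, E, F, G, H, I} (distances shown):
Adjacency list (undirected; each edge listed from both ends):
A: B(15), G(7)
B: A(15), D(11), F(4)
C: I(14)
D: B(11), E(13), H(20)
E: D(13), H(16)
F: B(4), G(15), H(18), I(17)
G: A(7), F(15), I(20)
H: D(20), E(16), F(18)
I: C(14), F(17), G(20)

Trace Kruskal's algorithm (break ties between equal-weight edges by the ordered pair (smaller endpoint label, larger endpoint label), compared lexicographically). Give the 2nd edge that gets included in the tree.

A-G

Sort edges by weight, then run Kruskal:
B–F (4): add — endpoints in different components.
A–G (7): add — endpoints in different components.
B–D (11): add — endpoints in different components.
D–E (13): add — endpoints in different components.
C–I (14): add — endpoints in different components.
A–B (15): add — endpoints in different components.
F–G (15): skip — F and G already connected.
E–H (16): add — endpoints in different components.
F–I (17): add — endpoints in different components.
The 2nd edge added is A–G.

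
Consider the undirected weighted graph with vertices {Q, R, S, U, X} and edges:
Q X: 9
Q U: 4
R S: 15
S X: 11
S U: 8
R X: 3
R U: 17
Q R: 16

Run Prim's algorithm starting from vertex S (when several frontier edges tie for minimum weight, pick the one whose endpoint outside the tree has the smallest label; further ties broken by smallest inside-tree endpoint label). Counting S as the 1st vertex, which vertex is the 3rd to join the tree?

Grow the tree from S using Prim:
Step 1: cheapest edge leaving the tree is S U (8); add U.
Step 2: cheapest edge leaving the tree is Q U (4); add Q.
Step 3: cheapest edge leaving the tree is Q X (9); add X.
Step 4: cheapest edge leaving the tree is R X (3); add R.
Vertex order: S, U, Q, X, R. The 3rd vertex is Q.

Q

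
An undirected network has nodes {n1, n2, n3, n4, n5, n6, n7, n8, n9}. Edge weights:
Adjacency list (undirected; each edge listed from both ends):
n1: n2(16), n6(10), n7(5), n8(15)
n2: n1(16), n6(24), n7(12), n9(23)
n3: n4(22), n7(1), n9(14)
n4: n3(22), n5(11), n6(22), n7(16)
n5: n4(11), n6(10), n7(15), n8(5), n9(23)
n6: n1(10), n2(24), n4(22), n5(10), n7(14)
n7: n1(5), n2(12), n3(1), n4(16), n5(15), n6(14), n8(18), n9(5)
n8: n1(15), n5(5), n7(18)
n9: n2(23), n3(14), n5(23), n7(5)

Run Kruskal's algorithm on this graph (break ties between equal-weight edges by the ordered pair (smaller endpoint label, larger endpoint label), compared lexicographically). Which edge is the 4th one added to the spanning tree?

Sort edges by weight, then run Kruskal:
n3–n7 (1): add — endpoints in different components.
n1–n7 (5): add — endpoints in different components.
n5–n8 (5): add — endpoints in different components.
n7–n9 (5): add — endpoints in different components.
n1–n6 (10): add — endpoints in different components.
n5–n6 (10): add — endpoints in different components.
n4–n5 (11): add — endpoints in different components.
n2–n7 (12): add — endpoints in different components.
The 4th edge added is n7–n9.

n7-n9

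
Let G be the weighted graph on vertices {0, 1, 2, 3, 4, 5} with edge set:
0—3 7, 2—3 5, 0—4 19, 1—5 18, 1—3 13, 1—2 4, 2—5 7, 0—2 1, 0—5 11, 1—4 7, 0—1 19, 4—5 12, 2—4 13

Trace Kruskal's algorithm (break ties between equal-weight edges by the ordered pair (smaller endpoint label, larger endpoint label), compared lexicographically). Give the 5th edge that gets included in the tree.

Sort edges by weight, then run Kruskal:
0—2 (1): add — endpoints in different components.
1—2 (4): add — endpoints in different components.
2—3 (5): add — endpoints in different components.
0—3 (7): skip — 0 and 3 already connected.
1—4 (7): add — endpoints in different components.
2—5 (7): add — endpoints in different components.
The 5th edge added is 2—5.

2-5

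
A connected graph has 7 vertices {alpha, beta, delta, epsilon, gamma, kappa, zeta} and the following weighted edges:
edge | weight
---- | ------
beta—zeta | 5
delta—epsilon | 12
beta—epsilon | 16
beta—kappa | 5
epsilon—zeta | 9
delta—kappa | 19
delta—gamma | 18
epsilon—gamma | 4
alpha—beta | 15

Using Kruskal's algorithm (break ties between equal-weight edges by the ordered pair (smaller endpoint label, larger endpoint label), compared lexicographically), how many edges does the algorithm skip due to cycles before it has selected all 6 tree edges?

Kruskal: consider edges lightest-first.
epsilon—gamma (4): add. Components now {alpha} {zeta} {delta} {kappa} {epsilon,gamma} {beta}
beta—kappa (5): add. Components now {alpha} {zeta} {delta} {beta,kappa} {epsilon,gamma}
beta—zeta (5): add. Components now {alpha} {beta,kappa,zeta} {delta} {epsilon,gamma}
epsilon—zeta (9): add. Components now {alpha} {beta,epsilon,gamma,kappa,zeta} {delta}
delta—epsilon (12): add. Components now {alpha} {beta,delta,epsilon,gamma,kappa,zeta}
alpha—beta (15): add. Components now {alpha,beta,delta,epsilon,gamma,kappa,zeta}
Edges rejected before the tree was complete: 0.

0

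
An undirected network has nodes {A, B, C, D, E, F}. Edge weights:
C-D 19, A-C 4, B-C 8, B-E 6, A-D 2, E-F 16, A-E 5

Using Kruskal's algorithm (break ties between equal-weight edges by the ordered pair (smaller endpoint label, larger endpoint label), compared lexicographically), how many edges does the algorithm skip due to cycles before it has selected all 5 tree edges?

Kruskal: consider edges lightest-first.
A-D (2): add — endpoints in different components.
A-C (4): add — endpoints in different components.
A-E (5): add — endpoints in different components.
B-E (6): add — endpoints in different components.
B-C (8): skip — B and C already connected.
E-F (16): add — endpoints in different components.
Edges rejected before the tree was complete: 1.

1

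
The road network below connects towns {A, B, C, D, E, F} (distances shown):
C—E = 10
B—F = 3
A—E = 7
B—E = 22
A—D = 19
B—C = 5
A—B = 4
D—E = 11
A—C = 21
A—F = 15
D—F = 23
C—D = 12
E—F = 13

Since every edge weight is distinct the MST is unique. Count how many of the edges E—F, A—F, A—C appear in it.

Kruskal: consider edges lightest-first.
B—F (3): add — endpoints in different components.
A—B (4): add — endpoints in different components.
B—C (5): add — endpoints in different components.
A—E (7): add — endpoints in different components.
C—E (10): skip — C and E already connected.
D—E (11): add — endpoints in different components.
MST edge set: {B—F, A—B, B—C, A—E, D—E}.
Of the listed edges, {} are in the MST → 0.

0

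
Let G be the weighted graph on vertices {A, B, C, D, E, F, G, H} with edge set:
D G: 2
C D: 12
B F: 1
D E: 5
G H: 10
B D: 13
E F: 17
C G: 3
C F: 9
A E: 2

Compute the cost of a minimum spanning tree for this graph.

Prim's algorithm from G:
Step 1: cheapest edge leaving the tree is D G (2); add D.
Step 2: cheapest edge leaving the tree is C G (3); add C.
Step 3: cheapest edge leaving the tree is D E (5); add E.
Step 4: cheapest edge leaving the tree is A E (2); add A.
Step 5: cheapest edge leaving the tree is C F (9); add F.
Step 6: cheapest edge leaving the tree is B F (1); add B.
Step 7: cheapest edge leaving the tree is G H (10); add H.
MST edges: D G, C G, D E, A E, C F, B F, G H; total weight 2+3+5+2+9+1+10 = 32.

32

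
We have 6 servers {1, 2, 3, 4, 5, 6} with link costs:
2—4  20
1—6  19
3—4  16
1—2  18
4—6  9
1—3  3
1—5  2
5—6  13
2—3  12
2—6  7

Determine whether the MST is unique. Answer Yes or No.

Kruskal: consider edges lightest-first.
1—5 (2): add. Components now {1,5} {2} {3} {4} {6}
1—3 (3): add. Components now {1,3,5} {2} {4} {6}
2—6 (7): add. Components now {1,3,5} {2,6} {4}
4—6 (9): add. Components now {1,3,5} {2,4,6}
2—3 (12): add. Components now {1,2,3,4,5,6}
Every non-tree edge has weight strictly greater than the heaviest edge on the tree path between its endpoints, so the MST is unique.

Yes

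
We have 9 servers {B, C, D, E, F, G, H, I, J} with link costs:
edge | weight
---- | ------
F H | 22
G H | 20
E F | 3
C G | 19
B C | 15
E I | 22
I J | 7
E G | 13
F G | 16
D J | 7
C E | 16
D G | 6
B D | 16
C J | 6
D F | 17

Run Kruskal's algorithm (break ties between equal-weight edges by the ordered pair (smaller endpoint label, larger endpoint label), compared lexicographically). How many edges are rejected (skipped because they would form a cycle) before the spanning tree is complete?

5

Kruskal's algorithm — process edges by increasing weight (ties by edge label):
E F (3): add — endpoints in different components.
C J (6): add — endpoints in different components.
D G (6): add — endpoints in different components.
D J (7): add — endpoints in different components.
I J (7): add — endpoints in different components.
E G (13): add — endpoints in different components.
B C (15): add — endpoints in different components.
B D (16): skip — B and D already connected.
C E (16): skip — C and E already connected.
F G (16): skip — F and G already connected.
D F (17): skip — D and F already connected.
C G (19): skip — C and G already connected.
G H (20): add — endpoints in different components.
Edges rejected before the tree was complete: 5.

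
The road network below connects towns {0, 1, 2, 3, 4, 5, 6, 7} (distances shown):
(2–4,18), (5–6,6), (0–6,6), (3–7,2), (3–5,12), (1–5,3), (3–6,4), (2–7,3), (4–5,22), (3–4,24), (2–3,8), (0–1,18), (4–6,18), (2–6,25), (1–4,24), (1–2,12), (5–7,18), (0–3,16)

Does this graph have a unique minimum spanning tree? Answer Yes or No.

Sort edges by weight, then run Kruskal:
3–7 (2): add — endpoints in different components.
1–5 (3): add — endpoints in different components.
2–7 (3): add — endpoints in different components.
3–6 (4): add — endpoints in different components.
0–6 (6): add — endpoints in different components.
5–6 (6): add — endpoints in different components.
2–3 (8): skip — 2 and 3 already connected.
1–2 (12): skip — 1 and 2 already connected.
3–5 (12): skip — 3 and 5 already connected.
0–3 (16): skip — 0 and 3 already connected.
0–1 (18): skip — 0 and 1 already connected.
2–4 (18): add — endpoints in different components.
Non-tree edge 4–6 has weight 18, equal to the heaviest edge on its tree cycle — swapping gives another MST of the same weight. Not unique.

No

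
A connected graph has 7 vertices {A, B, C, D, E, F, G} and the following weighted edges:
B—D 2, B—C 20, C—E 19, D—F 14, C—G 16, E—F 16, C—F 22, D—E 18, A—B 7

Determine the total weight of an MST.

Kruskal: consider edges lightest-first.
B—D (2): add. Components now {A} {B,D} {C} {E} {F} {G}
A—B (7): add. Components now {A,B,D} {C} {E} {F} {G}
D—F (14): add. Components now {A,B,D,F} {C} {E} {G}
C—G (16): add. Components now {A,B,D,F} {C,G} {E}
E—F (16): add. Components now {A,B,D,E,F} {C,G}
D—E (18): skip — D and E already connected.
C—E (19): add. Components now {A,B,C,D,E,F,G}
MST edges: B—D, A—B, D—F, C—G, E—F, C—E; total weight 2+7+14+16+16+19 = 74.

74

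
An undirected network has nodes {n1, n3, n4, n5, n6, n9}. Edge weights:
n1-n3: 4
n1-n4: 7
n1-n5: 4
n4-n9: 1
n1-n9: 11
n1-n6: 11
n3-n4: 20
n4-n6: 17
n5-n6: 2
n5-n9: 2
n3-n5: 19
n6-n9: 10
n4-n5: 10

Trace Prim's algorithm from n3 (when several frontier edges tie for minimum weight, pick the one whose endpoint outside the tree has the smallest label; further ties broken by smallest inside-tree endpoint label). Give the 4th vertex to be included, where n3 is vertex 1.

n6

Grow the tree from n3 using Prim:
Step 1: cheapest edge leaving the tree is n1-n3 (4); add n1.
Step 2: cheapest edge leaving the tree is n1-n5 (4); add n5.
Step 3: cheapest edge leaving the tree is n5-n6 (2); add n6.
Step 4: cheapest edge leaving the tree is n5-n9 (2); add n9.
Step 5: cheapest edge leaving the tree is n4-n9 (1); add n4.
Vertex order: n3, n1, n5, n6, n9, n4. The 4th vertex is n6.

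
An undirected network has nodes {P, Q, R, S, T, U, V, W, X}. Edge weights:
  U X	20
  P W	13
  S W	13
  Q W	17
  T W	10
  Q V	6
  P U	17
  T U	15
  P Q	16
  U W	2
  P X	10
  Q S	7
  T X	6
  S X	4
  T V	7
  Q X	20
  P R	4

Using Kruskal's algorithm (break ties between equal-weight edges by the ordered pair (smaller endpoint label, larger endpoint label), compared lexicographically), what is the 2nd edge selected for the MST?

Kruskal's algorithm — process edges by increasing weight (ties by edge label):
U W (2): add — endpoints in different components.
P R (4): add — endpoints in different components.
S X (4): add — endpoints in different components.
Q V (6): add — endpoints in different components.
T X (6): add — endpoints in different components.
Q S (7): add — endpoints in different components.
T V (7): skip — V and T already connected.
P X (10): add — endpoints in different components.
T W (10): add — endpoints in different components.
The 2nd edge added is P R.

P-R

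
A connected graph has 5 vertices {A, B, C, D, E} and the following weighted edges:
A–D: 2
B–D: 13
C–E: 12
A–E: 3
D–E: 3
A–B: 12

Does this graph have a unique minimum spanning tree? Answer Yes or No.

No

Sort edges by weight, then run Kruskal:
A–D (2): add. Components now {A,D} {B} {C} {E}
A–E (3): add. Components now {A,D,E} {B} {C}
D–E (3): skip — D and E already connected.
A–B (12): add. Components now {A,B,D,E} {C}
C–E (12): add. Components now {A,B,C,D,E}
Non-tree edge D–E has weight 3, equal to the heaviest edge on its tree cycle — swapping gives another MST of the same weight. Not unique.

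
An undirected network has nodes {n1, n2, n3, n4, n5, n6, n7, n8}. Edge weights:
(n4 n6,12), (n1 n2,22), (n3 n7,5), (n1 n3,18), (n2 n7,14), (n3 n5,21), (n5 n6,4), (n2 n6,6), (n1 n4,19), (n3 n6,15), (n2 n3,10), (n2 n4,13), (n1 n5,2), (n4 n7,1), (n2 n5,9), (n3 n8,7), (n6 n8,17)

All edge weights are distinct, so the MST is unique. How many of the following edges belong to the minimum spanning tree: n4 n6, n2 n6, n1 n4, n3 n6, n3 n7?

Kruskal: consider edges lightest-first.
n4 n7 (1): add — endpoints in different components.
n1 n5 (2): add — endpoints in different components.
n5 n6 (4): add — endpoints in different components.
n3 n7 (5): add — endpoints in different components.
n2 n6 (6): add — endpoints in different components.
n3 n8 (7): add — endpoints in different components.
n2 n5 (9): skip — n5 and n2 already connected.
n2 n3 (10): add — endpoints in different components.
MST edge set: {n4 n7, n1 n5, n5 n6, n3 n7, n2 n6, n3 n8, n2 n3}.
Of the listed edges, {n2 n6, n3 n7} are in the MST → 2.

2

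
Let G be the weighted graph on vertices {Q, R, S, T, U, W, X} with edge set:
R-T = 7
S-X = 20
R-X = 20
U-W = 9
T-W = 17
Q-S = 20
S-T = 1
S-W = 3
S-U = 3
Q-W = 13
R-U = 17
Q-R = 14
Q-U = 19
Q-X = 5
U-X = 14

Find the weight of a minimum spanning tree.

32

Kruskal's algorithm — process edges by increasing weight (ties by edge label):
S-T (1): add — endpoints in different components.
S-U (3): add — endpoints in different components.
S-W (3): add — endpoints in different components.
Q-X (5): add — endpoints in different components.
R-T (7): add — endpoints in different components.
U-W (9): skip — W and U already connected.
Q-W (13): add — endpoints in different components.
MST edges: S-T, S-U, S-W, Q-X, R-T, Q-W; total weight 1+3+3+5+7+13 = 32.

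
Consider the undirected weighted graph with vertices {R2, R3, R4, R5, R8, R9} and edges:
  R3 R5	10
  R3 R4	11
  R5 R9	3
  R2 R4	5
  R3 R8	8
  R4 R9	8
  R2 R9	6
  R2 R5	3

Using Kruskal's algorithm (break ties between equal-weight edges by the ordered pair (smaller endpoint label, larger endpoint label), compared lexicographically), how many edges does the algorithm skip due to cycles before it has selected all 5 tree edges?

2

Kruskal: consider edges lightest-first.
R2 R5 (3): add — endpoints in different components.
R5 R9 (3): add — endpoints in different components.
R2 R4 (5): add — endpoints in different components.
R2 R9 (6): skip — R2 and R9 already connected.
R3 R8 (8): add — endpoints in different components.
R4 R9 (8): skip — R4 and R9 already connected.
R3 R5 (10): add — endpoints in different components.
Edges rejected before the tree was complete: 2.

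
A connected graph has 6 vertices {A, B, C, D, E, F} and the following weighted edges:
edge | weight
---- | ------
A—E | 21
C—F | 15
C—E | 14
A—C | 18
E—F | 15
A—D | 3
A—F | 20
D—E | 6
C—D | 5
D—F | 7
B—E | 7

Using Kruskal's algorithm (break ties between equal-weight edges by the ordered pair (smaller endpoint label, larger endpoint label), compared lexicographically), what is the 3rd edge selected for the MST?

D-E

Kruskal: consider edges lightest-first.
A—D (3): add. Components now {A,D} {B} {C} {E} {F}
C—D (5): add. Components now {A,C,D} {B} {E} {F}
D—E (6): add. Components now {A,C,D,E} {B} {F}
B—E (7): add. Components now {A,B,C,D,E} {F}
D—F (7): add. Components now {A,B,C,D,E,F}
The 3rd edge added is D—E.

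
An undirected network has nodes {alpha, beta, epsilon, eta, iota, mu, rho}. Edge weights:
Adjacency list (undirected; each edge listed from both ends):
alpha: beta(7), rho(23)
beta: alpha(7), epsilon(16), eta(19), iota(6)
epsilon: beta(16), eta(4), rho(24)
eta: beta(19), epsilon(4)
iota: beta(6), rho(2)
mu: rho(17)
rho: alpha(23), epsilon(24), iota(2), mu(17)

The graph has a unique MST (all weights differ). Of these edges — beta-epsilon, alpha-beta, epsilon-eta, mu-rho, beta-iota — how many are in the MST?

5

Sort edges by weight, then run Kruskal:
iota-rho (2): add — endpoints in different components.
epsilon-eta (4): add — endpoints in different components.
beta-iota (6): add — endpoints in different components.
alpha-beta (7): add — endpoints in different components.
beta-epsilon (16): add — endpoints in different components.
mu-rho (17): add — endpoints in different components.
MST edge set: {iota-rho, epsilon-eta, beta-iota, alpha-beta, beta-epsilon, mu-rho}.
Of the listed edges, {beta-epsilon, alpha-beta, epsilon-eta, mu-rho, beta-iota} are in the MST → 5.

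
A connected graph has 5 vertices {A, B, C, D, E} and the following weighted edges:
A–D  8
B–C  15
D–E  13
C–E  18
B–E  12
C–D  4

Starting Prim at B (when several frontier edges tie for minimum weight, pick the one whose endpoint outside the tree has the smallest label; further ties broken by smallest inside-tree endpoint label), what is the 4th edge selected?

Grow the tree from B using Prim:
Step 1: cheapest edge leaving the tree is B–E (12); add E.
Step 2: cheapest edge leaving the tree is D–E (13); add D.
Step 3: cheapest edge leaving the tree is C–D (4); add C.
Step 4: cheapest edge leaving the tree is A–D (8); add A.
The 4th edge added is A–D.

A-D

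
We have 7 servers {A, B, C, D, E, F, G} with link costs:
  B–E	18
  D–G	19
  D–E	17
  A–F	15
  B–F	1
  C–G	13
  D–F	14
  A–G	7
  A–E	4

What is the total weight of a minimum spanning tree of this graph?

Grow the tree from E using Prim:
Step 1: frontier [A–E 4, D–E 17, B–E 18] → take A–E (4); add A.
Step 2: frontier [A–G 7, A–F 15, D–E 17, B–E 18] → take A–G (7); add G.
Step 3: frontier [A–F 15, D–E 17, B–E 18, C–G 13, D–G 19] → take C–G (13); add C.
Step 4: frontier [A–F 15, D–E 17, B–E 18, D–G 19] → take A–F (15); add F.
Step 5: frontier [D–E 17, B–E 18, B–F 1, D–F 14, D–G 19] → take B–F (1); add B.
Step 6: frontier [D–E 17, D–F 14, D–G 19] → take D–F (14); add D.
MST edges: A–E, A–G, C–G, A–F, B–F, D–F; total weight 4+7+13+15+1+14 = 54.

54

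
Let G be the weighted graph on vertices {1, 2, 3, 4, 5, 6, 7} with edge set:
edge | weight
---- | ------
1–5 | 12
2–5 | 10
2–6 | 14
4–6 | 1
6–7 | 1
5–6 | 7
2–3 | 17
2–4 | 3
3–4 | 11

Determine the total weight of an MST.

Kruskal's algorithm — process edges by increasing weight (ties by edge label):
4–6 (1): add. Components now {1} {2} {3} {4,6} {5} {7}
6–7 (1): add. Components now {1} {2} {3} {4,6,7} {5}
2–4 (3): add. Components now {1} {2,4,6,7} {3} {5}
5–6 (7): add. Components now {1} {2,4,5,6,7} {3}
2–5 (10): skip — 2 and 5 already connected.
3–4 (11): add. Components now {1} {2,3,4,5,6,7}
1–5 (12): add. Components now {1,2,3,4,5,6,7}
MST edges: 4–6, 6–7, 2–4, 5–6, 3–4, 1–5; total weight 1+1+3+7+11+12 = 35.

35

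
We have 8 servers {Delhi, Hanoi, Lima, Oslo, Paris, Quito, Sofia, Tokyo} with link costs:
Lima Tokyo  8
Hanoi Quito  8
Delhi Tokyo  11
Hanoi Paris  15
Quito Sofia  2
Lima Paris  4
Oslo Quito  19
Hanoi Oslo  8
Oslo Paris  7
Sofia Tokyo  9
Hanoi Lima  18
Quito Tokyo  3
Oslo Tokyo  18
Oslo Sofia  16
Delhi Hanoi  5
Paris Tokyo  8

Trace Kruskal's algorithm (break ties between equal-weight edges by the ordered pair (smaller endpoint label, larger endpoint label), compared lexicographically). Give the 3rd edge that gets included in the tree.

Sort edges by weight, then run Kruskal:
Quito Sofia (2): add — endpoints in different components.
Quito Tokyo (3): add — endpoints in different components.
Lima Paris (4): add — endpoints in different components.
Delhi Hanoi (5): add — endpoints in different components.
Oslo Paris (7): add — endpoints in different components.
Hanoi Oslo (8): add — endpoints in different components.
Hanoi Quito (8): add — endpoints in different components.
The 3rd edge added is Lima Paris.

Lima-Paris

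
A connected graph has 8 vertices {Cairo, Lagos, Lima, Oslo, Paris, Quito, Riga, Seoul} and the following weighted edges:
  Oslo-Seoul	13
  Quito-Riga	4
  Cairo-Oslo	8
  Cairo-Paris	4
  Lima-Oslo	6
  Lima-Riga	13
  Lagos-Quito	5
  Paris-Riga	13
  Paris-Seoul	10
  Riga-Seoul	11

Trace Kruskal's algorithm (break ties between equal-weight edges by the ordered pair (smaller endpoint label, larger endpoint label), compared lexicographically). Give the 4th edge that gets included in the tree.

Sort edges by weight, then run Kruskal:
Cairo-Paris (4): add — endpoints in different components.
Quito-Riga (4): add — endpoints in different components.
Lagos-Quito (5): add — endpoints in different components.
Lima-Oslo (6): add — endpoints in different components.
Cairo-Oslo (8): add — endpoints in different components.
Paris-Seoul (10): add — endpoints in different components.
Riga-Seoul (11): add — endpoints in different components.
The 4th edge added is Lima-Oslo.

Lima-Oslo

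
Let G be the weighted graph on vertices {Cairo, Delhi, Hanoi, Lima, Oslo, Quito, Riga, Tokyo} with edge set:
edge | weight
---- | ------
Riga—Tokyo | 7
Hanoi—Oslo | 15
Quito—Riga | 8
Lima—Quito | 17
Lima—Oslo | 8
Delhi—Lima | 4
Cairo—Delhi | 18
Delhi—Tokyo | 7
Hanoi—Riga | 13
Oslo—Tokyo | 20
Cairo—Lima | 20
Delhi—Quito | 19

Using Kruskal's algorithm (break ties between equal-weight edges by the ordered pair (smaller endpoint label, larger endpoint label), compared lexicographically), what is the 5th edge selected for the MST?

Quito-Riga

Kruskal: consider edges lightest-first.
Delhi—Lima (4): add — endpoints in different components.
Delhi—Tokyo (7): add — endpoints in different components.
Riga—Tokyo (7): add — endpoints in different components.
Lima—Oslo (8): add — endpoints in different components.
Quito—Riga (8): add — endpoints in different components.
Hanoi—Riga (13): add — endpoints in different components.
Hanoi—Oslo (15): skip — Hanoi and Oslo already connected.
Lima—Quito (17): skip — Lima and Quito already connected.
Cairo—Delhi (18): add — endpoints in different components.
The 5th edge added is Quito—Riga.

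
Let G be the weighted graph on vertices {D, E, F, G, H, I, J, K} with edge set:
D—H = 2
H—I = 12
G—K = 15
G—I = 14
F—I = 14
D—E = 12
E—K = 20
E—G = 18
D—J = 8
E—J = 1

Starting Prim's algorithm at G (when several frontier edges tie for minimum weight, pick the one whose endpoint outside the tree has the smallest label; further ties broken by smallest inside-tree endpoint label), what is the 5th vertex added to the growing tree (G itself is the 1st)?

Prim, starting at G.
Step 1: frontier [G—I 14, G—K 15, E—G 18] → take G—I (14); add I.
Step 2: frontier [G—K 15, E—G 18, H—I 12, F—I 14] → take H—I (12); add H.
Step 3: frontier [G—K 15, E—G 18, D—H 2, F—I 14] → take D—H (2); add D.
Step 4: frontier [D—J 8, D—E 12, G—K 15, E—G 18, F—I 14] → take D—J (8); add J.
Step 5: frontier [D—E 12, G—K 15, E—G 18, F—I 14, E—J 1] → take E—J (1); add E.
Step 6: frontier [E—K 20, G—K 15, F—I 14] → take F—I (14); add F.
Step 7: frontier [E—K 20, G—K 15] → take G—K (15); add K.
Vertex order: G, I, H, D, J, E, F, K. The 5th vertex is J.

J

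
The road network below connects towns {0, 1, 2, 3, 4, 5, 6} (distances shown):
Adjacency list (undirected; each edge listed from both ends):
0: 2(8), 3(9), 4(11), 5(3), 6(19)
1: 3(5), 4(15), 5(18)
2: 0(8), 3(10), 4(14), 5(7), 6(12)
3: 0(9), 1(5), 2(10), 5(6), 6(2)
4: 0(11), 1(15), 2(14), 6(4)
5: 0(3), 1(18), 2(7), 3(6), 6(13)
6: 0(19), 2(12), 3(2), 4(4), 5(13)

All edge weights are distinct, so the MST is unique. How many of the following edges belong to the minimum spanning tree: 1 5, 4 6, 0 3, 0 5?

2

Kruskal's algorithm — process edges by increasing weight (ties by edge label):
3 6 (2): add. Components now {0} {1} {2} {3,6} {4} {5}
0 5 (3): add. Components now {0,5} {1} {2} {3,6} {4}
4 6 (4): add. Components now {0,5} {1} {2} {3,4,6}
1 3 (5): add. Components now {0,5} {1,3,4,6} {2}
3 5 (6): add. Components now {0,1,3,4,5,6} {2}
2 5 (7): add. Components now {0,1,2,3,4,5,6}
MST edge set: {3 6, 0 5, 4 6, 1 3, 3 5, 2 5}.
Of the listed edges, {4 6, 0 5} are in the MST → 2.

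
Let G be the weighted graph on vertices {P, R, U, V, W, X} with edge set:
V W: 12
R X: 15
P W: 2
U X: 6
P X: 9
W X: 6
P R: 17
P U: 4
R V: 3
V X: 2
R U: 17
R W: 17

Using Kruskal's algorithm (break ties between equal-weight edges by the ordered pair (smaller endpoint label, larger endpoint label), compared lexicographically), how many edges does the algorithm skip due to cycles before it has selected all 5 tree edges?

0

Kruskal: consider edges lightest-first.
P W (2): add. Components now {P,W} {X} {R} {V} {U}
V X (2): add. Components now {P,W} {V,X} {R} {U}
R V (3): add. Components now {P,W} {R,V,X} {U}
P U (4): add. Components now {P,U,W} {R,V,X}
U X (6): add. Components now {P,R,U,V,W,X}
Edges rejected before the tree was complete: 0.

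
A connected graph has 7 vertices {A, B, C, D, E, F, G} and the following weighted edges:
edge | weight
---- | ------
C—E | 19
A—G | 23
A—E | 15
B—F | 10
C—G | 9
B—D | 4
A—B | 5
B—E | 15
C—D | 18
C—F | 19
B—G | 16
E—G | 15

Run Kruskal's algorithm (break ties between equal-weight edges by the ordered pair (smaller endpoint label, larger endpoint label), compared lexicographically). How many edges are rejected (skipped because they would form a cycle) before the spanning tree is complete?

1

Sort edges by weight, then run Kruskal:
B—D (4): add. Components now {A} {B,D} {C} {E} {F} {G}
A—B (5): add. Components now {A,B,D} {C} {E} {F} {G}
C—G (9): add. Components now {A,B,D} {C,G} {E} {F}
B—F (10): add. Components now {A,B,D,F} {C,G} {E}
A—E (15): add. Components now {A,B,D,E,F} {C,G}
B—E (15): skip — B and E already connected.
E—G (15): add. Components now {A,B,C,D,E,F,G}
Edges rejected before the tree was complete: 1.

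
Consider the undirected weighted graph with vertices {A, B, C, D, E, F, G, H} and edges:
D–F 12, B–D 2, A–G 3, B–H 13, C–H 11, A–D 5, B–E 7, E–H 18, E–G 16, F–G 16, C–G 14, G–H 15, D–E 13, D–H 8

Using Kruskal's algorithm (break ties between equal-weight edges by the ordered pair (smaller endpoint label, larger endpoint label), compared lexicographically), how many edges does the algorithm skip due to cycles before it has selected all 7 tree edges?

0

Kruskal: consider edges lightest-first.
B–D (2): add — endpoints in different components.
A–G (3): add — endpoints in different components.
A–D (5): add — endpoints in different components.
B–E (7): add — endpoints in different components.
D–H (8): add — endpoints in different components.
C–H (11): add — endpoints in different components.
D–F (12): add — endpoints in different components.
Edges rejected before the tree was complete: 0.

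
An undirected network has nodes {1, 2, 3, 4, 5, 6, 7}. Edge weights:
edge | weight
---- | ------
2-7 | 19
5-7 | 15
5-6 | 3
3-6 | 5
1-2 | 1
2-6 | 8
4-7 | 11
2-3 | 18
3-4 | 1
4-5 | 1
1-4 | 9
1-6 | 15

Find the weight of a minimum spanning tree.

Kruskal's algorithm — process edges by increasing weight (ties by edge label):
1-2 (1): add. Components now {1,2} {3} {4} {5} {6} {7}
3-4 (1): add. Components now {1,2} {3,4} {5} {6} {7}
4-5 (1): add. Components now {1,2} {3,4,5} {6} {7}
5-6 (3): add. Components now {1,2} {3,4,5,6} {7}
3-6 (5): skip — 3 and 6 already connected.
2-6 (8): add. Components now {1,2,3,4,5,6} {7}
1-4 (9): skip — 1 and 4 already connected.
4-7 (11): add. Components now {1,2,3,4,5,6,7}
MST edges: 1-2, 3-4, 4-5, 5-6, 2-6, 4-7; total weight 1+1+1+3+8+11 = 25.

25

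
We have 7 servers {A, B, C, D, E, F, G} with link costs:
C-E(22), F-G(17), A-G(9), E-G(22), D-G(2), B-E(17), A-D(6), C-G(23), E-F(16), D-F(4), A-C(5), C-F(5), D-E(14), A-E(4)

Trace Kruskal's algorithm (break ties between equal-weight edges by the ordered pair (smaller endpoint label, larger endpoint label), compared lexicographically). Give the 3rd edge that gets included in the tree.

D-F

Sort edges by weight, then run Kruskal:
D-G (2): add — endpoints in different components.
A-E (4): add — endpoints in different components.
D-F (4): add — endpoints in different components.
A-C (5): add — endpoints in different components.
C-F (5): add — endpoints in different components.
A-D (6): skip — A and D already connected.
A-G (9): skip — A and G already connected.
D-E (14): skip — D and E already connected.
E-F (16): skip — E and F already connected.
B-E (17): add — endpoints in different components.
The 3rd edge added is D-F.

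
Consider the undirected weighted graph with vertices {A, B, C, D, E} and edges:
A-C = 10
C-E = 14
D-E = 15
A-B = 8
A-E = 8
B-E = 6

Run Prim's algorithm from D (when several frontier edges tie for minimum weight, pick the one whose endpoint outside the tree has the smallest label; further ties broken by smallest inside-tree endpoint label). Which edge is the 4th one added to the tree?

Prim's algorithm from D:
Step 1: cheapest edge leaving the tree is D-E (15); add E.
Step 2: cheapest edge leaving the tree is B-E (6); add B.
Step 3: cheapest edge leaving the tree is A-B (8); add A.
Step 4: cheapest edge leaving the tree is A-C (10); add C.
The 4th edge added is A-C.

A-C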